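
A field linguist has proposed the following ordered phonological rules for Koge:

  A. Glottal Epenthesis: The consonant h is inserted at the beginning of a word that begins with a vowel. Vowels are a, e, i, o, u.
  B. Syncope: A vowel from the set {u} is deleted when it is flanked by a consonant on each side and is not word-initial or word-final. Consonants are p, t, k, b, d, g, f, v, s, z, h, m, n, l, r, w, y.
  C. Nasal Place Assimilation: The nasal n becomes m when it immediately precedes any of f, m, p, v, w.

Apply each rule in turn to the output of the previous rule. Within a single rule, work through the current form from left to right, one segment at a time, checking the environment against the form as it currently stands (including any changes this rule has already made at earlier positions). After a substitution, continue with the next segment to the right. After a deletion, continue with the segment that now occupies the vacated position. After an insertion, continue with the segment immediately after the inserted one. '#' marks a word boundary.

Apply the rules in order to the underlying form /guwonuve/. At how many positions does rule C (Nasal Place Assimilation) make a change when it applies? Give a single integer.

1

A Glottal Epenthesis: no change — [guwonuve]
B Syncope: [guwonuve] → [gwonve]
C Nasal Place Assimilation: [gwonve] → [gwomve]
Rule C changed 1 position(s).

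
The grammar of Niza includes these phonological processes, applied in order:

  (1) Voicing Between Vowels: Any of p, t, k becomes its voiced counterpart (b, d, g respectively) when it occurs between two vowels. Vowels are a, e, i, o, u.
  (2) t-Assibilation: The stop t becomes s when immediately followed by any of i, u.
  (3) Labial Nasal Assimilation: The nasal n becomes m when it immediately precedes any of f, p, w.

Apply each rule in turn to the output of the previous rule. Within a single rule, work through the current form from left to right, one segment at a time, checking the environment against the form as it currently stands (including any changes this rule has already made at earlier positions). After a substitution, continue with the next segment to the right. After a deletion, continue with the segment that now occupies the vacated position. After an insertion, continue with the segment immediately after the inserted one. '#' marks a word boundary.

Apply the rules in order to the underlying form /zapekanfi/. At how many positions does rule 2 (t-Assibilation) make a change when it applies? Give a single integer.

(1) Voicing Between Vowels: [zapekanfi] → [zabeganfi]
(2) t-Assibilation: no change — [zabeganfi]
(3) Labial Nasal Assimilation: [zabeganfi] → [zabegamfi]
Rule 2 changed 0 position(s).

0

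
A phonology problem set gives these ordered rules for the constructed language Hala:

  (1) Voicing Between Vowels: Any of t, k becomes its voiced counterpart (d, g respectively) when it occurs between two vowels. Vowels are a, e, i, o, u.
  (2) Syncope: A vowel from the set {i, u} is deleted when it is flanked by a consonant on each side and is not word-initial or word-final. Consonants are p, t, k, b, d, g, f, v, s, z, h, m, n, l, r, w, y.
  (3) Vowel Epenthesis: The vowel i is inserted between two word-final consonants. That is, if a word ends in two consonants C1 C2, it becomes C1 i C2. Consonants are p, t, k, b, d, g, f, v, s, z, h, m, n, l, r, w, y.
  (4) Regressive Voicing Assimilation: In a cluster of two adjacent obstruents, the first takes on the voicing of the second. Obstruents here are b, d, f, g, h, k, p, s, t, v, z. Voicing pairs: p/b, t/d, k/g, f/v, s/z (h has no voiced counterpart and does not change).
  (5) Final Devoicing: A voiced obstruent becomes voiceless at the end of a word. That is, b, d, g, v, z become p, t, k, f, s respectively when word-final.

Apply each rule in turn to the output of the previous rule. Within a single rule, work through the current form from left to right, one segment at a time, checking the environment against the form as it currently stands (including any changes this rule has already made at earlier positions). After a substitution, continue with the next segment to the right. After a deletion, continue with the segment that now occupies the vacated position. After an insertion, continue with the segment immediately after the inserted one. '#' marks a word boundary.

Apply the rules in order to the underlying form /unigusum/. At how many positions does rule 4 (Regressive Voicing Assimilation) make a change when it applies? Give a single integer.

1

(1) Voicing Between Vowels: no change — [unigusum]
(2) Syncope: [unigusum] → [ungsm]
(3) Vowel Epenthesis: [ungsm] → [ungsim]
(4) Regressive Voicing Assimilation: [ungsim] → [unksim]
(5) Final Devoicing: no change — [unksim]
Rule 4 changed 1 position(s).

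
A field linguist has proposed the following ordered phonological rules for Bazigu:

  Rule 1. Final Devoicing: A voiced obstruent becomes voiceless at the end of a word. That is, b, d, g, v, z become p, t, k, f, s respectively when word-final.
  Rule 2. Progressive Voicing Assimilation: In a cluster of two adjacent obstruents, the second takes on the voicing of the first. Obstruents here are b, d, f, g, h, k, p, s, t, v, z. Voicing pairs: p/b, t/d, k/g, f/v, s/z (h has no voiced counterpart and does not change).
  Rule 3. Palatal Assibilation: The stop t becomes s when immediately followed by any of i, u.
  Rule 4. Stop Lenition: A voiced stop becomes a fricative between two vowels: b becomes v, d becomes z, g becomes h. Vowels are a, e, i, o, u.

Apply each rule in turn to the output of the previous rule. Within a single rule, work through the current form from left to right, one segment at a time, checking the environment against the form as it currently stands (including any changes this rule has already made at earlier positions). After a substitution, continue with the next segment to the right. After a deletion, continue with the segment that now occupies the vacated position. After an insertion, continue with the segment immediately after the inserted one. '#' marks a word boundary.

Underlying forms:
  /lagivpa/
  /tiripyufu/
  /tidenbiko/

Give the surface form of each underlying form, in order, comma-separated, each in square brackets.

/lagivpa/:
  Rule 1 Final Devoicing: no change — [lagivpa]
  Rule 2 Progressive Voicing Assimilation: [lagivpa] → [lagivba]
  Rule 3 Palatal Assibilation: no change — [lagivba]
  Rule 4 Stop Lenition: [lagivba] → [lahivba]
/tiripyufu/:
  Rule 1 Final Devoicing: no change — [tiripyufu]
  Rule 2 Progressive Voicing Assimilation: no change — [tiripyufu]
  Rule 3 Palatal Assibilation: [tiripyufu] → [siripyufu]
  Rule 4 Stop Lenition: no change — [siripyufu]
/tidenbiko/:
  Rule 1 Final Devoicing: no change — [tidenbiko]
  Rule 2 Progressive Voicing Assimilation: no change — [tidenbiko]
  Rule 3 Palatal Assibilation: [tidenbiko] → [sidenbiko]
  Rule 4 Stop Lenition: [sidenbiko] → [sizenbiko]

[lahivba], [siripyufu], [sizenbiko]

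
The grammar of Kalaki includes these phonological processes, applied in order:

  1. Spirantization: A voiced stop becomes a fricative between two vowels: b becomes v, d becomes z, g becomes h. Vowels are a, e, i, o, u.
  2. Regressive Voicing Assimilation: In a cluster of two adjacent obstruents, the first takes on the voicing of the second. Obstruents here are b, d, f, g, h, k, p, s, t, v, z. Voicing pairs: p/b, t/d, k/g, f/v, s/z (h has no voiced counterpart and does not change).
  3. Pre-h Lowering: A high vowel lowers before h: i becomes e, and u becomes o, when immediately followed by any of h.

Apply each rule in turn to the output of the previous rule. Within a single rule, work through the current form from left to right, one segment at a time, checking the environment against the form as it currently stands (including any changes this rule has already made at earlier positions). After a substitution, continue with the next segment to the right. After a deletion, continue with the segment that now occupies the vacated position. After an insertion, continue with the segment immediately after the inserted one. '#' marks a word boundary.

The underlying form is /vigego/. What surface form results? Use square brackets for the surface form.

[veheho]

1 Spirantization: [vigego] → [viheho]
2 Regressive Voicing Assimilation: no change — [viheho]
3 Pre-h Lowering: [viheho] → [veheho]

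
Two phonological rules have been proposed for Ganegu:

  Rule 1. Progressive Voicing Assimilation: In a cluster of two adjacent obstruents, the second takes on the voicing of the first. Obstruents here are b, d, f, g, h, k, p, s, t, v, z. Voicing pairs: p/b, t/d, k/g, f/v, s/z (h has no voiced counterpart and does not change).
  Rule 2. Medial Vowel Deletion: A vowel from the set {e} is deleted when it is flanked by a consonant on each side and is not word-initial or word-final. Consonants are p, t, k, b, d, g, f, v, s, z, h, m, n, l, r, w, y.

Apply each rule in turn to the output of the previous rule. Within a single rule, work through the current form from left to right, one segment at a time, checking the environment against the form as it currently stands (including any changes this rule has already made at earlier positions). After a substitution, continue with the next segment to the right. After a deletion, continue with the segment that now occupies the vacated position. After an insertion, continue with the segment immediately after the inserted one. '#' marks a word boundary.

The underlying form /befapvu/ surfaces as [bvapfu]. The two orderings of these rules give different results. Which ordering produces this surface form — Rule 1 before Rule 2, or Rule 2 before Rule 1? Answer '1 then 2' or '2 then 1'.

Order 1 then 2:
  1 Progressive Voicing Assimilation: [befapvu] → [befapfu]
  2 Medial Vowel Deletion: [befapfu] → [bfapfu]
  result: [bfapfu]
Order 2 then 1:
  2 Medial Vowel Deletion: [befapvu] → [bfapvu]
  1 Progressive Voicing Assimilation: [bfapvu] → [bvapfu]
  result: [bvapfu]

2 then 1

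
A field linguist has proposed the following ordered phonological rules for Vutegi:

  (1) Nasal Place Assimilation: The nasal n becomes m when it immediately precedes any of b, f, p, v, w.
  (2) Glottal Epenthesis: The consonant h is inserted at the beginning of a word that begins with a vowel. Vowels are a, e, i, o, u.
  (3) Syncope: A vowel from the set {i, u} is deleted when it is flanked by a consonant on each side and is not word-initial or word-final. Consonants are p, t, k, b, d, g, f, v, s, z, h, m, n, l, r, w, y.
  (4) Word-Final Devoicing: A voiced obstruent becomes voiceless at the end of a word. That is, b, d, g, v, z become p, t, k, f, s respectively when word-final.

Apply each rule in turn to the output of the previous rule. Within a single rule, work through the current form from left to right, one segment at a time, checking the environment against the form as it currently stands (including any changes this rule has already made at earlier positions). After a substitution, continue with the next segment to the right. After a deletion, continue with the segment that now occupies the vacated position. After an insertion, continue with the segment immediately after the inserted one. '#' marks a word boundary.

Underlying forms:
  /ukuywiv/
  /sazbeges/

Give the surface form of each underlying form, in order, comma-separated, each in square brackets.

/ukuywiv/:
  (1) Nasal Place Assimilation: no change — [ukuywiv]
  (2) Glottal Epenthesis: [ukuywiv] → [hukuywiv]
  (3) Syncope: [hukuywiv] → [hkywv]
  (4) Word-Final Devoicing: [hkywv] → [hkywf]
/sazbeges/:
  (1) Nasal Place Assimilation: no change — [sazbeges]
  (2) Glottal Epenthesis: no change — [sazbeges]
  (3) Syncope: no change — [sazbeges]
  (4) Word-Final Devoicing: no change — [sazbeges]

[hkywf], [sazbeges]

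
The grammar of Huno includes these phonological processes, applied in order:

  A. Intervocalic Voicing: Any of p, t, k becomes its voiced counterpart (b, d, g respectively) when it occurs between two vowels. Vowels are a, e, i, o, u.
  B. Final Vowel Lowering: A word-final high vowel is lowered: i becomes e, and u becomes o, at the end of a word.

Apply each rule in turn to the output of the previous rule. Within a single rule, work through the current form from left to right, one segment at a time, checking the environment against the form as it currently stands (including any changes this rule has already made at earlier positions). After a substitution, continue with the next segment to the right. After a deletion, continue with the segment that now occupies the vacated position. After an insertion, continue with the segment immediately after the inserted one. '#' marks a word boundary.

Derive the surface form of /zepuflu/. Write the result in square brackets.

[zebuflo]

A Intervocalic Voicing: [zepuflu] → [zebuflu]
B Final Vowel Lowering: [zebuflu] → [zebuflo]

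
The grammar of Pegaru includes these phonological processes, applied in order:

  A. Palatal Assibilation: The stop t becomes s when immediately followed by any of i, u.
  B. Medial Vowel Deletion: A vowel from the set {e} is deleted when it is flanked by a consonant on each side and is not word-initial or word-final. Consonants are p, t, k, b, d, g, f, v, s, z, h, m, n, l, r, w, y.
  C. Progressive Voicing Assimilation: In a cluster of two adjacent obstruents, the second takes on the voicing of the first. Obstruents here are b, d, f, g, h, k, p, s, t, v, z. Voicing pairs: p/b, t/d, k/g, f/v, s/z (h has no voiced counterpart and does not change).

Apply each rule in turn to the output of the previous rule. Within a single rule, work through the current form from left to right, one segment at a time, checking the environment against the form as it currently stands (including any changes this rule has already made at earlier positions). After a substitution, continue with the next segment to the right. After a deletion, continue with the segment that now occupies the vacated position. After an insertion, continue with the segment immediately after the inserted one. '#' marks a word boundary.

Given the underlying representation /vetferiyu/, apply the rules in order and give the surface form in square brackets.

[vdvriyu]

A Palatal Assibilation: no change — [vetferiyu]
B Medial Vowel Deletion: [vetferiyu] → [vtfriyu]
C Progressive Voicing Assimilation: [vtfriyu] → [vdvriyu]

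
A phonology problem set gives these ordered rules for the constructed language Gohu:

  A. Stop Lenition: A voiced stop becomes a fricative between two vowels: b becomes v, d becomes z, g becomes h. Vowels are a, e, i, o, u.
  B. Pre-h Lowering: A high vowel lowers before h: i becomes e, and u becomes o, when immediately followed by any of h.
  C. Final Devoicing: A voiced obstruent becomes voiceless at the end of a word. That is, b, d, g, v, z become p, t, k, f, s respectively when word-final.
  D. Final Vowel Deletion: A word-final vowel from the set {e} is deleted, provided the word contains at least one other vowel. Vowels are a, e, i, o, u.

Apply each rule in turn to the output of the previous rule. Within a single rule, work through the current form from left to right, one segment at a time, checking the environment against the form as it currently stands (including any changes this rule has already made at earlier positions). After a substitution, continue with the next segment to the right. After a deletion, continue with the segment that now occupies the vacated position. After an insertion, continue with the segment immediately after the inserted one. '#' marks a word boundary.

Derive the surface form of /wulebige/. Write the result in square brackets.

[wuleveh]

A Stop Lenition: [wulebige] → [wulevihe]
B Pre-h Lowering: [wulevihe] → [wulevehe]
C Final Devoicing: no change — [wulevehe]
D Final Vowel Deletion: [wulevehe] → [wuleveh]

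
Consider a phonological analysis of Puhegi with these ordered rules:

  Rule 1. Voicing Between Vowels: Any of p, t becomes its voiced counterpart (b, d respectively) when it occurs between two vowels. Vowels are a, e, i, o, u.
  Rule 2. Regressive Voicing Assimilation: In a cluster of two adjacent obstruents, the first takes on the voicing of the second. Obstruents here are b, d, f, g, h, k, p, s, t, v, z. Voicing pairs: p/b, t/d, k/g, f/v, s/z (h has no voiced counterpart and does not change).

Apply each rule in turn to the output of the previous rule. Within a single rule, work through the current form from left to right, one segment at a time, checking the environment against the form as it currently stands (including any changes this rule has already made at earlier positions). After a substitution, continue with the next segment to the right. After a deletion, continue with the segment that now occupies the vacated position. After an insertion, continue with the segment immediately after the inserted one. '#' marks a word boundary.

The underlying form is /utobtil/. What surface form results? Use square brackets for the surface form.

[udoptil]

Rule 1 Voicing Between Vowels: [utobtil] → [udobtil]
Rule 2 Regressive Voicing Assimilation: [udobtil] → [udoptil]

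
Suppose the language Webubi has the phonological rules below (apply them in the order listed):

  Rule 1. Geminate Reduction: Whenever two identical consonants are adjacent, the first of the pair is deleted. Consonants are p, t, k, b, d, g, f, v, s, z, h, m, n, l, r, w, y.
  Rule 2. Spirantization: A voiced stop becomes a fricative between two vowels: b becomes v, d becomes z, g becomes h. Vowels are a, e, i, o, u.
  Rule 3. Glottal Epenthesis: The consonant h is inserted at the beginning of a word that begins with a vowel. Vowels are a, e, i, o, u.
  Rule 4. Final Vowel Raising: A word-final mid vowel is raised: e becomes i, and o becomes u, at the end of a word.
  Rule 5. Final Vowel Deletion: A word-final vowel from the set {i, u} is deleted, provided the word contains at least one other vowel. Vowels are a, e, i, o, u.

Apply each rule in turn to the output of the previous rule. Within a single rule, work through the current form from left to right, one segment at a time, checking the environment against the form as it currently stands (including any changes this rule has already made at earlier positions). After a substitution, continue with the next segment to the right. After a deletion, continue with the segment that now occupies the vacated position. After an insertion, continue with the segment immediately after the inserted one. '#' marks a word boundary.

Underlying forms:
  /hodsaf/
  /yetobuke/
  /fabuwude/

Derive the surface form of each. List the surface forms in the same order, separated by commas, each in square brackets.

/hodsaf/:
  Rule 1 Geminate Reduction: no change — [hodsaf]
  Rule 2 Spirantization: no change — [hodsaf]
  Rule 3 Glottal Epenthesis: no change — [hodsaf]
  Rule 4 Final Vowel Raising: no change — [hodsaf]
  Rule 5 Final Vowel Deletion: no change — [hodsaf]
/yetobuke/:
  Rule 1 Geminate Reduction: no change — [yetobuke]
  Rule 2 Spirantization: [yetobuke] → [yetovuke]
  Rule 3 Glottal Epenthesis: no change — [yetovuke]
  Rule 4 Final Vowel Raising: [yetovuke] → [yetovuki]
  Rule 5 Final Vowel Deletion: [yetovuki] → [yetovuk]
/fabuwude/:
  Rule 1 Geminate Reduction: no change — [fabuwude]
  Rule 2 Spirantization: [fabuwude] → [favuwuze]
  Rule 3 Glottal Epenthesis: no change — [favuwuze]
  Rule 4 Final Vowel Raising: [favuwuze] → [favuwuzi]
  Rule 5 Final Vowel Deletion: [favuwuzi] → [favuwuz]

[hodsaf], [yetovuk], [favuwuz]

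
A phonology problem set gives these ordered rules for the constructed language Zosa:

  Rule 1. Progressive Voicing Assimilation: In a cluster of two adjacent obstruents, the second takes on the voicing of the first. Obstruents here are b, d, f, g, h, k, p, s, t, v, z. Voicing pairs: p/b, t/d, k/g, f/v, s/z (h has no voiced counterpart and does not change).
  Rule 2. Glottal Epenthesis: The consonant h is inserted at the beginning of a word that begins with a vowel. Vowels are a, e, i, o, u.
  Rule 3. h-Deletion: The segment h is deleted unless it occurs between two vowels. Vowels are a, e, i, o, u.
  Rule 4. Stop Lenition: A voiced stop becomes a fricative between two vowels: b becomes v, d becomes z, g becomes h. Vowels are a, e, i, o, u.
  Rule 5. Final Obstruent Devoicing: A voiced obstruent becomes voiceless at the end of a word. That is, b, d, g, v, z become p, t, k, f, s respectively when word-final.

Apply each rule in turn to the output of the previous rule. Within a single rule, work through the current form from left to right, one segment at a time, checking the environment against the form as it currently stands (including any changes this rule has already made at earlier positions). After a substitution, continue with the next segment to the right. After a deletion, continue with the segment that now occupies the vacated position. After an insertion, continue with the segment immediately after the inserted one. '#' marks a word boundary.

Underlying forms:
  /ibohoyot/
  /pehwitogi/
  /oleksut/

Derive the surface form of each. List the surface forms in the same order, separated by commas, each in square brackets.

[ivohoyot], [pewitohi], [oleksut]

/ibohoyot/:
  Rule 1 Progressive Voicing Assimilation: no change — [ibohoyot]
  Rule 2 Glottal Epenthesis: [ibohoyot] → [hibohoyot]
  Rule 3 h-Deletion: [hibohoyot] → [ibohoyot]
  Rule 4 Stop Lenition: [ibohoyot] → [ivohoyot]
  Rule 5 Final Obstruent Devoicing: no change — [ivohoyot]
/pehwitogi/:
  Rule 1 Progressive Voicing Assimilation: no change — [pehwitogi]
  Rule 2 Glottal Epenthesis: no change — [pehwitogi]
  Rule 3 h-Deletion: [pehwitogi] → [pewitogi]
  Rule 4 Stop Lenition: [pewitogi] → [pewitohi]
  Rule 5 Final Obstruent Devoicing: no change — [pewitohi]
/oleksut/:
  Rule 1 Progressive Voicing Assimilation: no change — [oleksut]
  Rule 2 Glottal Epenthesis: [oleksut] → [holeksut]
  Rule 3 h-Deletion: [holeksut] → [oleksut]
  Rule 4 Stop Lenition: no change — [oleksut]
  Rule 5 Final Obstruent Devoicing: no change — [oleksut]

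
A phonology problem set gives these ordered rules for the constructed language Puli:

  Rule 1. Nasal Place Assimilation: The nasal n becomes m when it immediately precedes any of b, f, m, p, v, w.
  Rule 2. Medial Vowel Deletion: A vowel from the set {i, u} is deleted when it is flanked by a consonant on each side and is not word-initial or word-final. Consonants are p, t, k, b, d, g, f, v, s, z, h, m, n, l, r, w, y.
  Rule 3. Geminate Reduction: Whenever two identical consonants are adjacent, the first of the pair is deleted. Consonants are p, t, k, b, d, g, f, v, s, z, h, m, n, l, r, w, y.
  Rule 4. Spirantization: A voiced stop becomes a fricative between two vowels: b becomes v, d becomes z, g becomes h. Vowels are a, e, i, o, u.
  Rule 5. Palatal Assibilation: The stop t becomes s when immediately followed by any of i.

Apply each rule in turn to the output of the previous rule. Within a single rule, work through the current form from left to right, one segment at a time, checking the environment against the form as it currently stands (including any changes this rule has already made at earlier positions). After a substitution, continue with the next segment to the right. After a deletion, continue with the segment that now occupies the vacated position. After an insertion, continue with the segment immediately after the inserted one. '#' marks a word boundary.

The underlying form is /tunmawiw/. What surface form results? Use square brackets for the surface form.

[tmaw]

Rule 1 Nasal Place Assimilation: [tunmawiw] → [tummawiw]
Rule 2 Medial Vowel Deletion: [tummawiw] → [tmmaww]
Rule 3 Geminate Reduction: [tmmaww] → [tmaw]
Rule 4 Spirantization: no change — [tmaw]
Rule 5 Palatal Assibilation: no change — [tmaw]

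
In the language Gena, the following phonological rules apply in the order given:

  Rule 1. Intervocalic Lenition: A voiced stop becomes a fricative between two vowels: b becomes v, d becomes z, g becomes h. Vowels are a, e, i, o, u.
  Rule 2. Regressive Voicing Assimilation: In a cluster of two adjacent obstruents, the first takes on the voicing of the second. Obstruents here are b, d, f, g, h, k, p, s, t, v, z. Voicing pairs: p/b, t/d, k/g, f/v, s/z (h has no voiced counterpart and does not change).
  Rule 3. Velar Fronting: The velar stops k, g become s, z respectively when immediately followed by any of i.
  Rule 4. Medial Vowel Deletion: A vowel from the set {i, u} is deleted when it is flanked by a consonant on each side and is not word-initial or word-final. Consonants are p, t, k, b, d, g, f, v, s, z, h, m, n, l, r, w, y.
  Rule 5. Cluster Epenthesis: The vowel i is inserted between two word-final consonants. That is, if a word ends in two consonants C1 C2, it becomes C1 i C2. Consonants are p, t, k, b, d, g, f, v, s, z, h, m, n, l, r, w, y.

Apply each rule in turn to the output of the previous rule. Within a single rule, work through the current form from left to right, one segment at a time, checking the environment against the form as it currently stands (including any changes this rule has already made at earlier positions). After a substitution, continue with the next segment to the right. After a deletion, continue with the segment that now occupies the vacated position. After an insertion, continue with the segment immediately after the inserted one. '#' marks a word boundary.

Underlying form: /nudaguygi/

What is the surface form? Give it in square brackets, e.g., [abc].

Rule 1 Intervocalic Lenition: [nudaguygi] → [nuzahuygi]
Rule 2 Regressive Voicing Assimilation: no change — [nuzahuygi]
Rule 3 Velar Fronting: [nuzahuygi] → [nuzahuyzi]
Rule 4 Medial Vowel Deletion: [nuzahuyzi] → [nzahyzi]
Rule 5 Cluster Epenthesis: no change — [nzahyzi]

[nzahyzi]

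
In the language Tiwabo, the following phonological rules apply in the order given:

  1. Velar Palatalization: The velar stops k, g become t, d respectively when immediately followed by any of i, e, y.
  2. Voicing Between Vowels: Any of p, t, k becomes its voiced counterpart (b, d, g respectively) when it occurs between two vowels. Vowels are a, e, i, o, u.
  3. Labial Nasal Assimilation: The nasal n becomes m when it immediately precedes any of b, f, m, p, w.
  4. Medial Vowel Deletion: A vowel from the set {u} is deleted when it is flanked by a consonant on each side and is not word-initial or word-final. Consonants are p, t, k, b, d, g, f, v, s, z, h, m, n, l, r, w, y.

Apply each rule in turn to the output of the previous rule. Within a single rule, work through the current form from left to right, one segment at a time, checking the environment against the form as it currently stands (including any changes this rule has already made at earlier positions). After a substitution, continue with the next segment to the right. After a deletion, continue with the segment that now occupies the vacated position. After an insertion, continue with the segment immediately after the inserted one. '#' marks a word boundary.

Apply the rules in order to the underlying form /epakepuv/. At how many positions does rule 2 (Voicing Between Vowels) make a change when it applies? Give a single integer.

3

1 Velar Palatalization: [epakepuv] → [epatepuv]
2 Voicing Between Vowels: [epatepuv] → [ebadebuv]
3 Labial Nasal Assimilation: no change — [ebadebuv]
4 Medial Vowel Deletion: [ebadebuv] → [ebadebv]
Rule 2 changed 3 position(s).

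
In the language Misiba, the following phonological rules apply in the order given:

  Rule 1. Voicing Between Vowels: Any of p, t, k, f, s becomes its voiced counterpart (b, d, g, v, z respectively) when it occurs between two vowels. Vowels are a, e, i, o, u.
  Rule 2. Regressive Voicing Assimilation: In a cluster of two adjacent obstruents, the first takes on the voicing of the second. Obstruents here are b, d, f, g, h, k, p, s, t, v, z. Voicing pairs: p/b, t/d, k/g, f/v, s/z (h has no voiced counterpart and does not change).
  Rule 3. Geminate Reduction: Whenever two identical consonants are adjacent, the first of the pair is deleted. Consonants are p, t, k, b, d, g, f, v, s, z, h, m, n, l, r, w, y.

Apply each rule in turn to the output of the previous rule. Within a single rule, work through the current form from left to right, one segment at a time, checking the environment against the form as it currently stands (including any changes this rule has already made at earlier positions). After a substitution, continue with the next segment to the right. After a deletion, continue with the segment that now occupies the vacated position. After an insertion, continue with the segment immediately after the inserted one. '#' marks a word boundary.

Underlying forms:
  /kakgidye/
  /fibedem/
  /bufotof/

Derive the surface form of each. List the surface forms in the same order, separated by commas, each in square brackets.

/kakgidye/:
  Rule 1 Voicing Between Vowels: no change — [kakgidye]
  Rule 2 Regressive Voicing Assimilation: [kakgidye] → [kaggidye]
  Rule 3 Geminate Reduction: [kaggidye] → [kagidye]
/fibedem/:
  Rule 1 Voicing Between Vowels: no change — [fibedem]
  Rule 2 Regressive Voicing Assimilation: no change — [fibedem]
  Rule 3 Geminate Reduction: no change — [fibedem]
/bufotof/:
  Rule 1 Voicing Between Vowels: [bufotof] → [buvodof]
  Rule 2 Regressive Voicing Assimilation: no change — [buvodof]
  Rule 3 Geminate Reduction: no change — [buvodof]

[kagidye], [fibedem], [buvodof]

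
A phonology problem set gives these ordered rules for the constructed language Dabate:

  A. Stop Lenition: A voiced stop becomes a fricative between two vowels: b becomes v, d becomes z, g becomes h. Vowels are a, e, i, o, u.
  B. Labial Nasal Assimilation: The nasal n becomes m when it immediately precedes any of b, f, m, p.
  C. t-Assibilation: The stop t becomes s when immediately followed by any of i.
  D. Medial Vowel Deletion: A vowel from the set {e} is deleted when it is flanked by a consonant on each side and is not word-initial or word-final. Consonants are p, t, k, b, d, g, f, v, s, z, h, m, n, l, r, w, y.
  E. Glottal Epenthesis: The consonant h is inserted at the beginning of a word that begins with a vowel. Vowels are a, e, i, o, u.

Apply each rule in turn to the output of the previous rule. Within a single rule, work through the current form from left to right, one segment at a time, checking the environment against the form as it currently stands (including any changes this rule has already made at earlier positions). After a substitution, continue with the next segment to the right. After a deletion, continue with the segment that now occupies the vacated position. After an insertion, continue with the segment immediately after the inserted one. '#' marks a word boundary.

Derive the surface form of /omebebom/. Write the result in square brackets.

A Stop Lenition: [omebebom] → [omevevom]
B Labial Nasal Assimilation: no change — [omevevom]
C t-Assibilation: no change — [omevevom]
D Medial Vowel Deletion: [omevevom] → [omvvom]
E Glottal Epenthesis: [omvvom] → [homvvom]

[homvvom]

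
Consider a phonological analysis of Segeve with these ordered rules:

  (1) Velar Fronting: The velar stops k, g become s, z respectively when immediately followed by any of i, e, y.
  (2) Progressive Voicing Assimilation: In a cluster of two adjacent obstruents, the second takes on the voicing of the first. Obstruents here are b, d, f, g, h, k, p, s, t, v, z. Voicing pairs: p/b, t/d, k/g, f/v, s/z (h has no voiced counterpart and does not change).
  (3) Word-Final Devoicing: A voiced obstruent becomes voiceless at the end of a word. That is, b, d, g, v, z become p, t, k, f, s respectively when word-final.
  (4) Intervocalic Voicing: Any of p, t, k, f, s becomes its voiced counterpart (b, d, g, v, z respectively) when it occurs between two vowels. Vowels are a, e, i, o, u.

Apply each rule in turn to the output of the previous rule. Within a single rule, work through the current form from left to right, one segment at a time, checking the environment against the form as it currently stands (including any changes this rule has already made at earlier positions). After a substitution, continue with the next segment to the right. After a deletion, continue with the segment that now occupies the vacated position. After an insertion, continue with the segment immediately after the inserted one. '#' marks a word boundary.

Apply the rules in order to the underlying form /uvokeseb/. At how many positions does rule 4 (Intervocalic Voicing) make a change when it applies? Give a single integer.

(1) Velar Fronting: [uvokeseb] → [uvoseseb]
(2) Progressive Voicing Assimilation: no change — [uvoseseb]
(3) Word-Final Devoicing: [uvoseseb] → [uvosesep]
(4) Intervocalic Voicing: [uvosesep] → [uvozezep]
Rule 4 changed 2 position(s).

2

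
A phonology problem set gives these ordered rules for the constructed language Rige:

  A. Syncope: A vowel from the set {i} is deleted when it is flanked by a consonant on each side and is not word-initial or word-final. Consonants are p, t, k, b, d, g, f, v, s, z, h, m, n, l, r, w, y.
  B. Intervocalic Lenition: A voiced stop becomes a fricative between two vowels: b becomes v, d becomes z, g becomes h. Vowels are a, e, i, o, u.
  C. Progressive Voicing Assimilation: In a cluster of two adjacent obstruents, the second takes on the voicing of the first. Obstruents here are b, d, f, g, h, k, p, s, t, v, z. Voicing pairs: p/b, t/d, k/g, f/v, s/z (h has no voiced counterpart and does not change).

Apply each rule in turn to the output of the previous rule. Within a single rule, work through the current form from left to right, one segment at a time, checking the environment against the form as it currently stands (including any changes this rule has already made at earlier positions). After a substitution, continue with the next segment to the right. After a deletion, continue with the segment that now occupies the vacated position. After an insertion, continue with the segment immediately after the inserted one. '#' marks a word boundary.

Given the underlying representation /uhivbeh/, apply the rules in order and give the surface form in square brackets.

[uhfpeh]

A Syncope: [uhivbeh] → [uhvbeh]
B Intervocalic Lenition: no change — [uhvbeh]
C Progressive Voicing Assimilation: [uhvbeh] → [uhfpeh]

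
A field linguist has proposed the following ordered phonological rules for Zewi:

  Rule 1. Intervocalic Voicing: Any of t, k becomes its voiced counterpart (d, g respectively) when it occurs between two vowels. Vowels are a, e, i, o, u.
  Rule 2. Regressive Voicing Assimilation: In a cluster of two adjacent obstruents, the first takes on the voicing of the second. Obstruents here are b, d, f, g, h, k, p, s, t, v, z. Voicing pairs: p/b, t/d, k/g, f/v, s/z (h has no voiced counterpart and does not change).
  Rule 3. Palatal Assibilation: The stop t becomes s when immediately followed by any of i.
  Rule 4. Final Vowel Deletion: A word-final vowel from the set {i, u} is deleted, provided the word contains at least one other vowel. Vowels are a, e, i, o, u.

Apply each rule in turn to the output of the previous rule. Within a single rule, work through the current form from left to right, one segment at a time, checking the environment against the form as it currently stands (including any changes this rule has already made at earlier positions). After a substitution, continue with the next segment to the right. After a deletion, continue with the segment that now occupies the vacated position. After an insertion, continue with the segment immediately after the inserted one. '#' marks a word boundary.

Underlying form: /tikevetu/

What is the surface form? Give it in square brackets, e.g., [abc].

Rule 1 Intervocalic Voicing: [tikevetu] → [tigevedu]
Rule 2 Regressive Voicing Assimilation: no change — [tigevedu]
Rule 3 Palatal Assibilation: [tigevedu] → [sigevedu]
Rule 4 Final Vowel Deletion: [sigevedu] → [sigeved]

[sigeved]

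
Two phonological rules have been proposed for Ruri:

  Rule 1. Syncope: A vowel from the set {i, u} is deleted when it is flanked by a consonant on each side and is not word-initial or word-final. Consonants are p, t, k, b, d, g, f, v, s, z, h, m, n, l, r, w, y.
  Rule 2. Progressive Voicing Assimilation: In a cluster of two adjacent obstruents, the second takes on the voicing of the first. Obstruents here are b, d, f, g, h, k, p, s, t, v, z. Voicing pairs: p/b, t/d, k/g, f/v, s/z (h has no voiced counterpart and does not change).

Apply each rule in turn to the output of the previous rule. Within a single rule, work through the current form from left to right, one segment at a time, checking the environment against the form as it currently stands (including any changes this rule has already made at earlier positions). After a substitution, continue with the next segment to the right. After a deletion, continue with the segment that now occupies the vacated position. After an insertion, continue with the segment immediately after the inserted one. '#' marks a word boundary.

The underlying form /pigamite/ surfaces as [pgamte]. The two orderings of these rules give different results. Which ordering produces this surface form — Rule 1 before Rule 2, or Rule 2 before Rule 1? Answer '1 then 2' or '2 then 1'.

Order 1 then 2:
  1 Syncope: [pigamite] → [pgamte]
  2 Progressive Voicing Assimilation: [pgamte] → [pkamte]
  result: [pkamte]
Order 2 then 1:
  2 Progressive Voicing Assimilation: no change — [pigamite]
  1 Syncope: [pigamite] → [pgamte]
  result: [pgamte]

2 then 1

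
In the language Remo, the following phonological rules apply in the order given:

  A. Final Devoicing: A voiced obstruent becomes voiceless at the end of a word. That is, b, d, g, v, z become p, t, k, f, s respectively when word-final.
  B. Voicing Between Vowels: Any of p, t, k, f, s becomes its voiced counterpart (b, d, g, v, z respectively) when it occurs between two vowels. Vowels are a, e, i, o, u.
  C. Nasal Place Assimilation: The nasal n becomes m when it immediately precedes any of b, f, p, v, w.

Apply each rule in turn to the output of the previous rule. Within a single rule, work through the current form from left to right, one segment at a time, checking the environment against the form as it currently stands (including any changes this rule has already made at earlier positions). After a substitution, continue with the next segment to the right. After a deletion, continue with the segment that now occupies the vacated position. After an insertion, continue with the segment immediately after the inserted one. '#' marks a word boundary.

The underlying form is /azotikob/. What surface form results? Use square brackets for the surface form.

A Final Devoicing: [azotikob] → [azotikop]
B Voicing Between Vowels: [azotikop] → [azodigop]
C Nasal Place Assimilation: no change — [azodigop]

[azodigop]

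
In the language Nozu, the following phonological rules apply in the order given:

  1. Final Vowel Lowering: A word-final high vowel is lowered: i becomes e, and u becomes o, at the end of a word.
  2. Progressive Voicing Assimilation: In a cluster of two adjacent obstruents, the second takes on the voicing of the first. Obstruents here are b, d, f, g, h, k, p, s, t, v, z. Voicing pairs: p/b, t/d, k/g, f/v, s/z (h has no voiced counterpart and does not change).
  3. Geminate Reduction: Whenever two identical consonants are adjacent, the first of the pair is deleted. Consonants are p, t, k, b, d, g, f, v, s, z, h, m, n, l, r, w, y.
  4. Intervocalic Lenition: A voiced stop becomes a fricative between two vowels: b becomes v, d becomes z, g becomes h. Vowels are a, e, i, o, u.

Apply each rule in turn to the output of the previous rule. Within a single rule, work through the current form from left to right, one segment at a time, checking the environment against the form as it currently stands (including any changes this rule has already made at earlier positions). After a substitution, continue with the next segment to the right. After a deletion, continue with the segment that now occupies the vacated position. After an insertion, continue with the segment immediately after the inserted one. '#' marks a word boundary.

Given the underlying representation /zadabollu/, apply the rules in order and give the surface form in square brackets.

1 Final Vowel Lowering: [zadabollu] → [zadabollo]
2 Progressive Voicing Assimilation: no change — [zadabollo]
3 Geminate Reduction: [zadabollo] → [zadabolo]
4 Intervocalic Lenition: [zadabolo] → [zazavolo]

[zazavolo]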